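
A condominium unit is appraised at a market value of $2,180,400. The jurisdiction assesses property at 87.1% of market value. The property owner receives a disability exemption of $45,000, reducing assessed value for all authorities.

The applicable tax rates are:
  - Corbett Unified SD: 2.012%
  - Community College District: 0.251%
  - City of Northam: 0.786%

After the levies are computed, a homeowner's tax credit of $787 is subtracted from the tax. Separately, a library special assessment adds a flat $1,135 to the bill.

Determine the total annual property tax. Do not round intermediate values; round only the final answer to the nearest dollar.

$56,880

Assessed value = $2,180,400 × 0.871 = $1,899,128.4
Taxable value = $1,899,128.4 − $45,000 = $1,854,128.4
Corbett Unified SD: $1,854,128.4 × 0.02012 = $37,305.063408
Community College District: $1,854,128.4 × 0.00251 = $4,653.862284
City of Northam: $1,854,128.4 × 0.00786 = $14,573.449224
Levies subtotal = $56,532.374916
After credit = $56,532.374916 − $787 = $55,745.374916
Total = $55,745.374916 + $1,135 = $56,880.374916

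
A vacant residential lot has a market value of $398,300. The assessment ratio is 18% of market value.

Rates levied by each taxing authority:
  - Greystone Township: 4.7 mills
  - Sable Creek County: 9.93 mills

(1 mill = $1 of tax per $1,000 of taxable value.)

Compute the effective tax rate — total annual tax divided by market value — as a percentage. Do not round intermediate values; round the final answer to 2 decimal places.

0.26%

Assessed value = $398,300 × 0.18 = $71,694
Greystone Township: $71,694 × 0.0047 = $336.9618
Sable Creek County: $71,694 × 0.00993 = $711.92142
Total tax = $1,048.88322
Effective rate = $1,048.88322 ÷ $398,300 = 0.26% of market value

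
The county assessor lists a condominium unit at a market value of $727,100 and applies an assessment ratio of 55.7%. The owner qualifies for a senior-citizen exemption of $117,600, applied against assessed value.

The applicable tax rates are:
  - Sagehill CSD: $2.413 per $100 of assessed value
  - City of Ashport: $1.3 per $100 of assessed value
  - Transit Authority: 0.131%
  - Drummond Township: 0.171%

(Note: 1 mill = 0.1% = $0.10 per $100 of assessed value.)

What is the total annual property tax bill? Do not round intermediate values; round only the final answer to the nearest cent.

$11,538.90

Assessed value = $727,100 × 0.557 = $404,994.7
Taxable value = $404,994.7 − $117,600 = $287,394.7
Sagehill CSD: $287,394.7 × 0.02413 = $6,934.834111
City of Ashport: $287,394.7 × 0.013 = $3,736.1311
Transit Authority: $287,394.7 × 0.00131 = $376.487057
Drummond Township: $287,394.7 × 0.00171 = $491.444937
Total = $11,538.897205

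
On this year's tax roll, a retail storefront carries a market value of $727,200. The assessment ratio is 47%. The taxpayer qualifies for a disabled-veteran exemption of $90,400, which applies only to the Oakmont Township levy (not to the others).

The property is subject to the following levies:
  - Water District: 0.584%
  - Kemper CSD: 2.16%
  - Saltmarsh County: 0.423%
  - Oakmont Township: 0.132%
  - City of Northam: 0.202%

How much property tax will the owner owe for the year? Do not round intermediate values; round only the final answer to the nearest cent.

Assessed value = $727,200 × 0.47 = $341,784
Water District: $341,784 × 0.00584 = $1,996.01856
Kemper CSD: $341,784 × 0.0216 = $7,382.5344
Saltmarsh County: $341,784 × 0.00423 = $1,445.74632
Oakmont Township: ($341,784 − $90,400) × 0.00132 = $251,384 × 0.00132 = $331.82688
City of Northam: $341,784 × 0.00202 = $690.40368
Total = $11,846.52984

$11,846.53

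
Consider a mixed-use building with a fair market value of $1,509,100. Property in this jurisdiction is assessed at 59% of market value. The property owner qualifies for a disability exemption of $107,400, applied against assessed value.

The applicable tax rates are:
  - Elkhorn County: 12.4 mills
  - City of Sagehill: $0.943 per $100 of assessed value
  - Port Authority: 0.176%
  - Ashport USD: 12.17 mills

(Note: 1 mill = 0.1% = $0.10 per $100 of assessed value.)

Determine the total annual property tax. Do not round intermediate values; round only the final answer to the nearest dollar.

$27,999

Assessed value = $1,509,100 × 0.59 = $890,369
Taxable value = $890,369 − $107,400 = $782,969
Elkhorn County: $782,969 × 0.0124 = $9,708.8156
City of Sagehill: $782,969 × 0.00943 = $7,383.39767
Port Authority: $782,969 × 0.00176 = $1,378.02544
Ashport USD: $782,969 × 0.01217 = $9,528.73273
Total = $27,998.97144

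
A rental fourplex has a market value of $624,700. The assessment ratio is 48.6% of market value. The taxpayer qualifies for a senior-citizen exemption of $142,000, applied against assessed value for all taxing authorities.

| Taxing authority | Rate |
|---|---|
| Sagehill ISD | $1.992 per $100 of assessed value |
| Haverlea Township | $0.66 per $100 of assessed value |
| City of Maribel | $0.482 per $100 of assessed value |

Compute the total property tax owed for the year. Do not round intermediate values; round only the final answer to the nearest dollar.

Assessed value = $624,700 × 0.486 = $303,604.2
Taxable value = $303,604.2 − $142,000 = $161,604.2
Sagehill ISD: $161,604.2 × 0.01992 = $3,219.155664
Haverlea Township: $161,604.2 × 0.0066 = $1,066.58772
City of Maribel: $161,604.2 × 0.00482 = $778.932244
Total = $3,219.155664 + $1,066.58772 + $778.932244 = $5,064.675628

$5,065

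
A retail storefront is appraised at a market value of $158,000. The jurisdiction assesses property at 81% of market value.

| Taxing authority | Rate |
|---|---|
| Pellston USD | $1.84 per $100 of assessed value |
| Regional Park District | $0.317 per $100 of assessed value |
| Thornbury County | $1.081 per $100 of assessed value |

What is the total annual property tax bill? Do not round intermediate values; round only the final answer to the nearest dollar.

Assessed value = $158,000 × 0.81 = $127,980
Pellston USD: $127,980 × 0.0184 = $2,354.832
Regional Park District: $127,980 × 0.00317 = $405.6966
Thornbury County: $127,980 × 0.01081 = $1,383.4638
Total = $2,354.832 + $405.6966 + $1,383.4638 = $4,143.9924

$4,144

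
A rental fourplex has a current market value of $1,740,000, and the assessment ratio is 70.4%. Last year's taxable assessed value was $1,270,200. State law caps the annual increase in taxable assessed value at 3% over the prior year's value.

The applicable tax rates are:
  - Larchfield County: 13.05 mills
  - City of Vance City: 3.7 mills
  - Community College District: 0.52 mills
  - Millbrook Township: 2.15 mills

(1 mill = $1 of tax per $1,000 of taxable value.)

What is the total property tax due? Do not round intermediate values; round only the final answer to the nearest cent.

Uncapped assessed value = $1,740,000 × 0.704 = $1,224,960
Cap limit = $1,270,200 × 1.03 = $1,308,306
Taxable assessed value = min($1,224,960, $1,308,306) = $1,224,960 (cap does not bind)
Larchfield County: $1,224,960 × 0.01305 = $15,985.728
City of Vance City: $1,224,960 × 0.0037 = $4,532.352
Community College District: $1,224,960 × 0.00052 = $636.9792
Millbrook Township: $1,224,960 × 0.00215 = $2,633.664
Total = $23,788.7232

$23,788.72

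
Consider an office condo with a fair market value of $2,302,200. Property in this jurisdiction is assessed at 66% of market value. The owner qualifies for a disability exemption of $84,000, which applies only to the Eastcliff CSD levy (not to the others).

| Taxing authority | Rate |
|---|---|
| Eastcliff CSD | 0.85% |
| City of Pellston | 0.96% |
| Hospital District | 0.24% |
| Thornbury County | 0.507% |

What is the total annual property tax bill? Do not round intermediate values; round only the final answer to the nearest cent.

$38,138.39

Assessed value = $2,302,200 × 0.66 = $1,519,452
Eastcliff CSD: ($1,519,452 − $84,000) × 0.0085 = $1,435,452 × 0.0085 = $12,201.342
City of Pellston: $1,519,452 × 0.0096 = $14,586.7392
Hospital District: $1,519,452 × 0.0024 = $3,646.6848
Thornbury County: $1,519,452 × 0.00507 = $7,703.62164
Total = $38,138.38764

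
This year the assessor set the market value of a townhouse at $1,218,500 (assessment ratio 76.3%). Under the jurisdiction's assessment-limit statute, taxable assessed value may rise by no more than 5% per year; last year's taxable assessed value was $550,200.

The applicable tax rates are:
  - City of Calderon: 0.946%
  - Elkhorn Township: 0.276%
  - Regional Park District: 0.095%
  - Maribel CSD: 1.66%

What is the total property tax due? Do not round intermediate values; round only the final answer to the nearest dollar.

$17,198

Uncapped assessed value = $1,218,500 × 0.763 = $929,715.5
Cap limit = $550,200 × 1.05 = $577,710
Taxable assessed value = min($929,715.5, $577,710) = $577,710 (cap binds)
City of Calderon: $577,710 × 0.00946 = $5,465.1366
Elkhorn Township: $577,710 × 0.00276 = $1,594.4796
Regional Park District: $577,710 × 0.00095 = $548.8245
Maribel CSD: $577,710 × 0.0166 = $9,589.986
Total = $17,198.4267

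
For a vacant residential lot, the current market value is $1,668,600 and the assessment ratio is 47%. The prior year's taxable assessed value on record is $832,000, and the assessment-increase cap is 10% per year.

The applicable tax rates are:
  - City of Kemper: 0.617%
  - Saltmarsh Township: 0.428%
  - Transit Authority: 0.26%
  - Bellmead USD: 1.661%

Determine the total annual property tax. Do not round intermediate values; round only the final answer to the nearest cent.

Uncapped assessed value = $1,668,600 × 0.47 = $784,242
Cap limit = $832,000 × 1.1 = $915,200
Taxable assessed value = min($784,242, $915,200) = $784,242 (cap does not bind)
City of Kemper: $784,242 × 0.00617 = $4,838.77314
Saltmarsh Township: $784,242 × 0.00428 = $3,356.55576
Transit Authority: $784,242 × 0.0026 = $2,039.0292
Bellmead USD: $784,242 × 0.01661 = $13,026.25962
Total = $23,260.61772

$23,260.62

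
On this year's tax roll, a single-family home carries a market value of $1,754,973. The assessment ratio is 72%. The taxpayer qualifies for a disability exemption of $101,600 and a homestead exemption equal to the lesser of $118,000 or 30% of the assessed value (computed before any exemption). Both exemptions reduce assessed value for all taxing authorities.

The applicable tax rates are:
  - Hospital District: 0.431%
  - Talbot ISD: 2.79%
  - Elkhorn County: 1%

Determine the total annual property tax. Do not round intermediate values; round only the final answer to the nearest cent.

$44,066.42

Assessed value = $1,754,973 × 0.72 = $1,263,580.56
Homestead exemption = min($118,000, 30% × $1,263,580.56) = min($118,000, $379,074.168) = $118,000 (dollar cap binds)
Taxable value = $1,263,580.56 − $101,600 − $118,000 = $1,043,980.56
Hospital District: $1,043,980.56 × 0.00431 = $4,499.5562136
Talbot ISD: $1,043,980.56 × 0.0279 = $29,127.057624
Elkhorn County: $1,043,980.56 × 0.01 = $10,439.8056
Total = $44,066.4194376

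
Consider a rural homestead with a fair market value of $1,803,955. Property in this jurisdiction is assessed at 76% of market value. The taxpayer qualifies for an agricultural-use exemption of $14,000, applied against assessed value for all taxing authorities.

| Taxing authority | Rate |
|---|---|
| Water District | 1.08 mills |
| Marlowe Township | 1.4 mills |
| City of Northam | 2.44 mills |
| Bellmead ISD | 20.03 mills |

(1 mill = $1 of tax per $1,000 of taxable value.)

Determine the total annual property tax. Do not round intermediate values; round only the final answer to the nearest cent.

$33,857.29

Assessed value = $1,803,955 × 0.76 = $1,371,005.8
Taxable value = $1,371,005.8 − $14,000 = $1,357,005.8
Water District: $1,357,005.8 × 0.00108 = $1,465.566264
Marlowe Township: $1,357,005.8 × 0.0014 = $1,899.80812
City of Northam: $1,357,005.8 × 0.00244 = $3,311.094152
Bellmead ISD: $1,357,005.8 × 0.02003 = $27,180.826174
Total = $1,465.566264 + $1,899.80812 + $3,311.094152 + $27,180.826174 = $33,857.29471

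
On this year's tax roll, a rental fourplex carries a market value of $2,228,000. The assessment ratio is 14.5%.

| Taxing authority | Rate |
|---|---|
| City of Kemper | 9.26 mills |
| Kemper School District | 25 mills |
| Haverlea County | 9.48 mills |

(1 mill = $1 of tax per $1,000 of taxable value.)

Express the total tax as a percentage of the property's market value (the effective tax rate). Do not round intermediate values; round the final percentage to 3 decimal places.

0.634%

Assessed value = $2,228,000 × 0.145 = $323,060
City of Kemper: $323,060 × 0.00926 = $2,991.5356
Kemper School District: $323,060 × 0.025 = $8,076.5
Haverlea County: $323,060 × 0.00948 = $3,062.6088
Total tax = $14,130.6444
Effective rate = $14,130.6444 ÷ $2,228,000 = 0.634% of market value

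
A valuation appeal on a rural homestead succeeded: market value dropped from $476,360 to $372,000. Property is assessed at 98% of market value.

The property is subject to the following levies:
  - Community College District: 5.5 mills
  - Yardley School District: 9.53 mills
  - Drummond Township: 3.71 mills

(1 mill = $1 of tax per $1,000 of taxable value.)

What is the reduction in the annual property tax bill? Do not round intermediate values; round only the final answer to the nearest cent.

Old assessed value = $476,360 × 0.98 = $466,832.8
New assessed value = $372,000 × 0.98 = $364,560
Combined rate = 0.0055 + 0.00953 + 0.00371 = 0.01874
Old tax = $466,832.8 × 0.01874 = $8,748.446672
New tax = $364,560 × 0.01874 = $6,831.8544
Reduction = $8,748.446672 − $6,831.8544 = $1,916.592272

$1,916.59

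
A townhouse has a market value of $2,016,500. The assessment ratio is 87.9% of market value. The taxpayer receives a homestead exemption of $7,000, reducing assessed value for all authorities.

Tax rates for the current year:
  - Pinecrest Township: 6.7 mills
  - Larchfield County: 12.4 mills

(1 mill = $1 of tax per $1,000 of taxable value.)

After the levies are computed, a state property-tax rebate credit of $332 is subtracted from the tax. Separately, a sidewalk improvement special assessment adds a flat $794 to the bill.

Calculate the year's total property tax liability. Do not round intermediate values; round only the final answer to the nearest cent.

Assessed value = $2,016,500 × 0.879 = $1,772,503.5
Taxable value = $1,772,503.5 − $7,000 = $1,765,503.5
Pinecrest Township: $1,765,503.5 × 0.0067 = $11,828.87345
Larchfield County: $1,765,503.5 × 0.0124 = $21,892.2434
Levies subtotal = $33,721.11685
After credit = $33,721.11685 − $332 = $33,389.11685
Total = $33,389.11685 + $794 = $34,183.11685

$34,183.12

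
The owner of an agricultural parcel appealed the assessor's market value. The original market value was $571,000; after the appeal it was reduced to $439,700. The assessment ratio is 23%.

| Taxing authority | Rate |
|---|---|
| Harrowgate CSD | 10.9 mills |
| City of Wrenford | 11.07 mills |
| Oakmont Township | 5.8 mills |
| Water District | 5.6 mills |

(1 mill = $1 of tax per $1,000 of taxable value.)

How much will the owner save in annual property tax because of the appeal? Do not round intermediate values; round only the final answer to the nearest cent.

$1,007.74

Old assessed value = $571,000 × 0.23 = $131,330
New assessed value = $439,700 × 0.23 = $101,131
Combined rate = 0.0109 + 0.01107 + 0.0058 + 0.0056 = 0.03337
Old tax = $131,330 × 0.03337 = $4,382.4821
New tax = $101,131 × 0.03337 = $3,374.74147
Reduction = $4,382.4821 − $3,374.74147 = $1,007.74063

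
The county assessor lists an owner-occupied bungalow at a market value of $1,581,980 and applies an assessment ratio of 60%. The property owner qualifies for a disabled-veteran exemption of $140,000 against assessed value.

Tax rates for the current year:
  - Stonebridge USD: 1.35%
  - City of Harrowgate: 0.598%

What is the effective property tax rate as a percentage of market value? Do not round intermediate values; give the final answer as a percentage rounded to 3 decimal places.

Assessed value = $1,581,980 × 0.6 = $949,188
Taxable value = $949,188 − $140,000 = $809,188
Stonebridge USD: $809,188 × 0.0135 = $10,924.038
City of Harrowgate: $809,188 × 0.00598 = $4,838.94424
Total tax = $15,762.98224
Effective rate = $15,762.98224 ÷ $1,581,980 = 0.996% of market value

0.996%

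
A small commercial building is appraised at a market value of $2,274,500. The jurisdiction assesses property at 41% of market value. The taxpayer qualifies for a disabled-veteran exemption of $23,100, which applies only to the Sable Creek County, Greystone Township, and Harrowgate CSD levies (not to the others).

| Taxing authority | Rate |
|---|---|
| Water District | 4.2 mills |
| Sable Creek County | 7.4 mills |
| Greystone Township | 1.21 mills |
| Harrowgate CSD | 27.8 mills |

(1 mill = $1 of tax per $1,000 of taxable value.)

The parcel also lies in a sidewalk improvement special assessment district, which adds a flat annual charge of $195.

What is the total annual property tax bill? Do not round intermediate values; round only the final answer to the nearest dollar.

Assessed value = $2,274,500 × 0.41 = $932,545
Water District: $932,545 × 0.0042 = $3,916.689
Sable Creek County: ($932,545 − $23,100) × 0.0074 = $909,445 × 0.0074 = $6,729.893
Greystone Township: ($932,545 − $23,100) × 0.00121 = $909,445 × 0.00121 = $1,100.42845
Harrowgate CSD: ($932,545 − $23,100) × 0.0278 = $909,445 × 0.0278 = $25,282.571
Levies subtotal = $37,029.58145
Total = $37,029.58145 + $195 = $37,224.58145

$37,225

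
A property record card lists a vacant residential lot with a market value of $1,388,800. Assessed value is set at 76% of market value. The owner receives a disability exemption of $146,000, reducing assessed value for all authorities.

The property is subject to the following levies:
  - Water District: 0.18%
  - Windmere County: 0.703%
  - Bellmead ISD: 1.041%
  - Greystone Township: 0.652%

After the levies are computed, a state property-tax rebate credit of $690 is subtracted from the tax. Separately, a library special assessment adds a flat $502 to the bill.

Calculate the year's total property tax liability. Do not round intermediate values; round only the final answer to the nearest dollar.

Assessed value = $1,388,800 × 0.76 = $1,055,488
Taxable value = $1,055,488 − $146,000 = $909,488
Water District: $909,488 × 0.0018 = $1,637.0784
Windmere County: $909,488 × 0.00703 = $6,393.70064
Bellmead ISD: $909,488 × 0.01041 = $9,467.77008
Greystone Township: $909,488 × 0.00652 = $5,929.86176
Levies subtotal = $23,428.41088
After credit = $23,428.41088 − $690 = $22,738.41088
Total = $22,738.41088 + $502 = $23,240.41088

$23,240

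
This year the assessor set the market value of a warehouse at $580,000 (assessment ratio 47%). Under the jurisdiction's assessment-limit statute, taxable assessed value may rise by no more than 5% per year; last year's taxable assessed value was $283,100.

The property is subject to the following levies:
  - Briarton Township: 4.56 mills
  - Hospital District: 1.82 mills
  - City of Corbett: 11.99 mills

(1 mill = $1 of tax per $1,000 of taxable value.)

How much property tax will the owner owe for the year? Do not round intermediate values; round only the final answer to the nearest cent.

$5,007.66

Uncapped assessed value = $580,000 × 0.47 = $272,600
Cap limit = $283,100 × 1.05 = $297,255
Taxable assessed value = min($272,600, $297,255) = $272,600 (cap does not bind)
Briarton Township: $272,600 × 0.00456 = $1,243.056
Hospital District: $272,600 × 0.00182 = $496.132
City of Corbett: $272,600 × 0.01199 = $3,268.474
Total = $5,007.662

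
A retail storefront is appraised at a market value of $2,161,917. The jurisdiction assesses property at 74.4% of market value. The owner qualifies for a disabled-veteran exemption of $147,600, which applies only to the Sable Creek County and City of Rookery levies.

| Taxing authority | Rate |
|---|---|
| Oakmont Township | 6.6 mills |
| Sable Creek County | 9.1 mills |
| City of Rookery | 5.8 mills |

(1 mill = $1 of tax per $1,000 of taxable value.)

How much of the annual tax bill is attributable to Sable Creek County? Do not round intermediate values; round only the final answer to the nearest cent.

$13,293.88

Assessed value = $2,161,917 × 0.744 = $1,608,466.248
Sable Creek County taxable value = $1,608,466.248 − $147,600 = $1,460,866.248
Sable Creek County levy = $1,460,866.248 × 0.0091 = $13,293.8828568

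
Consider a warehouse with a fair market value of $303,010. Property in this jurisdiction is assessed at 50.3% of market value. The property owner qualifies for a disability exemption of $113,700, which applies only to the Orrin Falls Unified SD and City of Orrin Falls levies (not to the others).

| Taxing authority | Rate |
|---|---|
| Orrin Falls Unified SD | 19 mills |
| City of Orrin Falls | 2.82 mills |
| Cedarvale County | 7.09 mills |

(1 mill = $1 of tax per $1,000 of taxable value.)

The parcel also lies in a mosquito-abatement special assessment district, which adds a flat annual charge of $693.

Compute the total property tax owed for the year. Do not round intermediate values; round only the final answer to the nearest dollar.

$2,618

Assessed value = $303,010 × 0.503 = $152,414.03
Orrin Falls Unified SD: ($152,414.03 − $113,700) × 0.019 = $38,714.03 × 0.019 = $735.56657
City of Orrin Falls: ($152,414.03 − $113,700) × 0.00282 = $38,714.03 × 0.00282 = $109.1735646
Cedarvale County: $152,414.03 × 0.00709 = $1,080.6154727
Levies subtotal = $1,925.3556073
Total = $1,925.3556073 + $693 = $2,618.3556073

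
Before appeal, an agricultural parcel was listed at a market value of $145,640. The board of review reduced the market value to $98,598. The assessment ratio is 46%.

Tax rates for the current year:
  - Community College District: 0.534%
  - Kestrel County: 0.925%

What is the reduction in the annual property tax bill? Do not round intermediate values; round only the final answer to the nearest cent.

$315.72

Old assessed value = $145,640 × 0.46 = $66,994.4
New assessed value = $98,598 × 0.46 = $45,355.08
Combined rate = 0.00534 + 0.00925 = 0.01459
Old tax = $66,994.4 × 0.01459 = $977.448296
New tax = $45,355.08 × 0.01459 = $661.7306172
Reduction = $977.448296 − $661.7306172 = $315.7176788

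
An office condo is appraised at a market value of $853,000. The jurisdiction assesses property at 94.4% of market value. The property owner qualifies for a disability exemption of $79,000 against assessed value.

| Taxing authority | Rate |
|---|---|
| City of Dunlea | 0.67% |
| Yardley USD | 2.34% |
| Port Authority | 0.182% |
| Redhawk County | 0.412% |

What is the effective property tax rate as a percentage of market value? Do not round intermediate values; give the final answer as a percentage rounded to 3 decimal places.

Assessed value = $853,000 × 0.944 = $805,232
Taxable value = $805,232 − $79,000 = $726,232
City of Dunlea: $726,232 × 0.0067 = $4,865.7544
Yardley USD: $726,232 × 0.0234 = $16,993.8288
Port Authority: $726,232 × 0.00182 = $1,321.74224
Redhawk County: $726,232 × 0.00412 = $2,992.07584
Total tax = $26,173.40128
Effective rate = $26,173.40128 ÷ $853,000 = 3.068% of market value

3.068%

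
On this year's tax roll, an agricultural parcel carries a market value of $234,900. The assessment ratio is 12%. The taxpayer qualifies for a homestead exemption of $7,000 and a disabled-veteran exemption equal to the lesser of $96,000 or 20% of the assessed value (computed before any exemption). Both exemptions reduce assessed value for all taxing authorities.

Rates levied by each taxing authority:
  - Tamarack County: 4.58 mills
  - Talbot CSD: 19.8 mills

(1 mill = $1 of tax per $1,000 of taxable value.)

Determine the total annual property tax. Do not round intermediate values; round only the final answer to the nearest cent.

Assessed value = $234,900 × 0.12 = $28,188
Disabled-veteran exemption = min($96,000, 20% × $28,188) = min($96,000, $5,637.6) = $5,637.6 (percentage binds)
Taxable value = $28,188 − $7,000 − $5,637.6 = $15,550.4
Tamarack County: $15,550.4 × 0.00458 = $71.220832
Talbot CSD: $15,550.4 × 0.0198 = $307.89792
Total = $379.118752

$379.12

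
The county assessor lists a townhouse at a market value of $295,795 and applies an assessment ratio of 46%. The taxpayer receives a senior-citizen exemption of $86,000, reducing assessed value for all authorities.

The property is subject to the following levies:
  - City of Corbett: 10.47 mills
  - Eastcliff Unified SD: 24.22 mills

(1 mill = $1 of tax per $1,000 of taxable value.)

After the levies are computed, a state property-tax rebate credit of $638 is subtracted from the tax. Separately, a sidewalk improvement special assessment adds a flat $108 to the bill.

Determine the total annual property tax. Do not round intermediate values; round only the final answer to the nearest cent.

Assessed value = $295,795 × 0.46 = $136,065.7
Taxable value = $136,065.7 − $86,000 = $50,065.7
City of Corbett: $50,065.7 × 0.01047 = $524.187879
Eastcliff Unified SD: $50,065.7 × 0.02422 = $1,212.591254
Levies subtotal = $1,736.779133
After credit = $1,736.779133 − $638 = $1,098.779133
Total = $1,098.779133 + $108 = $1,206.779133

$1,206.78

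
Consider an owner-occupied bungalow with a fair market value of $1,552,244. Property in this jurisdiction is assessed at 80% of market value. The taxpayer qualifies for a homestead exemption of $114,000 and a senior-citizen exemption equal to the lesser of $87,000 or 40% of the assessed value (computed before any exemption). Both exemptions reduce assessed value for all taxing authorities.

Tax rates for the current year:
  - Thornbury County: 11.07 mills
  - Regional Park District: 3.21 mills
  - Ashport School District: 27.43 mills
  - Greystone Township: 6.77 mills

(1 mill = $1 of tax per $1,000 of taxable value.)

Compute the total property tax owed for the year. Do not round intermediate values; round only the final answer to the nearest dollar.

$50,458

Assessed value = $1,552,244 × 0.8 = $1,241,795.2
Senior-citizen exemption = min($87,000, 40% × $1,241,795.2) = min($87,000, $496,718.08) = $87,000 (dollar cap binds)
Taxable value = $1,241,795.2 − $114,000 − $87,000 = $1,040,795.2
Thornbury County: $1,040,795.2 × 0.01107 = $11,521.602864
Regional Park District: $1,040,795.2 × 0.00321 = $3,340.952592
Ashport School District: $1,040,795.2 × 0.02743 = $28,549.012336
Greystone Township: $1,040,795.2 × 0.00677 = $7,046.183504
Total = $50,457.751296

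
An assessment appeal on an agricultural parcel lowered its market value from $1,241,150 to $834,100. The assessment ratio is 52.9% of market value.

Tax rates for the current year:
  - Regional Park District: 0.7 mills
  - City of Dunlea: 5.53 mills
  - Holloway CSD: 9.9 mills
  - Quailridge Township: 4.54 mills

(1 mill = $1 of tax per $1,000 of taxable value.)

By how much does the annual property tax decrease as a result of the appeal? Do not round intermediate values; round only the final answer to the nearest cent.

$4,450.86

Old assessed value = $1,241,150 × 0.529 = $656,568.35
New assessed value = $834,100 × 0.529 = $441,238.9
Combined rate = 0.0007 + 0.00553 + 0.0099 + 0.00454 = 0.02067
Old tax = $656,568.35 × 0.02067 = $13,571.2677945
New tax = $441,238.9 × 0.02067 = $9,120.408063
Reduction = $13,571.2677945 − $9,120.408063 = $4,450.8597315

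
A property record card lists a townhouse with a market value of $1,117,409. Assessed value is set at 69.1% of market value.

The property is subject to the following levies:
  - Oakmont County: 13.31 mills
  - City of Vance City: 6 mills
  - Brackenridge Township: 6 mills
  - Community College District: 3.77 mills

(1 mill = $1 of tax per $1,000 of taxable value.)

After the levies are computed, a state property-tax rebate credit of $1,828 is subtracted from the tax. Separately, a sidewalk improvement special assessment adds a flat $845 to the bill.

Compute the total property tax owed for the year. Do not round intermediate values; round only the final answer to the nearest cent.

$21,470.53

Assessed value = $1,117,409 × 0.691 = $772,129.619
Oakmont County: $772,129.619 × 0.01331 = $10,277.04522889
City of Vance City: $772,129.619 × 0.006 = $4,632.777714
Brackenridge Township: $772,129.619 × 0.006 = $4,632.777714
Community College District: $772,129.619 × 0.00377 = $2,910.92866363
Levies subtotal = $22,453.52932052
After credit = $22,453.52932052 − $1,828 = $20,625.52932052
Total = $20,625.52932052 + $845 = $21,470.52932052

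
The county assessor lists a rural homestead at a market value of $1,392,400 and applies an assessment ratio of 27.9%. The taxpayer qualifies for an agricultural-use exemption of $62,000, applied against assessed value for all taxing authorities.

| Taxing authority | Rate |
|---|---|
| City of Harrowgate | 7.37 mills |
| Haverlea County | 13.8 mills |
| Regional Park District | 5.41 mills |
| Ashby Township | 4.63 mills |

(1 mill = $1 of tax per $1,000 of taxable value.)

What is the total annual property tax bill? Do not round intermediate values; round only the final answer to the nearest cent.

Assessed value = $1,392,400 × 0.279 = $388,479.6
Taxable value = $388,479.6 − $62,000 = $326,479.6
City of Harrowgate: $326,479.6 × 0.00737 = $2,406.154652
Haverlea County: $326,479.6 × 0.0138 = $4,505.41848
Regional Park District: $326,479.6 × 0.00541 = $1,766.254636
Ashby Township: $326,479.6 × 0.00463 = $1,511.600548
Total = $2,406.154652 + $4,505.41848 + $1,766.254636 + $1,511.600548 = $10,189.428316

$10,189.43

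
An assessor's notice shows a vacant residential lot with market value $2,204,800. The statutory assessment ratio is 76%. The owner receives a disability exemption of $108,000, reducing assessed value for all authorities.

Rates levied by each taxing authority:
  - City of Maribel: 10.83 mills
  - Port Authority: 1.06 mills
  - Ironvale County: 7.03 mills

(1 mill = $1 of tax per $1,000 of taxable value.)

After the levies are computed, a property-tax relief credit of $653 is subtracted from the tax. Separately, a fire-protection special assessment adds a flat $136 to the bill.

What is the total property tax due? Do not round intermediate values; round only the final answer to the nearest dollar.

$29,143

Assessed value = $2,204,800 × 0.76 = $1,675,648
Taxable value = $1,675,648 − $108,000 = $1,567,648
City of Maribel: $1,567,648 × 0.01083 = $16,977.62784
Port Authority: $1,567,648 × 0.00106 = $1,661.70688
Ironvale County: $1,567,648 × 0.00703 = $11,020.56544
Levies subtotal = $29,659.90016
After credit = $29,659.90016 − $653 = $29,006.90016
Total = $29,006.90016 + $136 = $29,142.90016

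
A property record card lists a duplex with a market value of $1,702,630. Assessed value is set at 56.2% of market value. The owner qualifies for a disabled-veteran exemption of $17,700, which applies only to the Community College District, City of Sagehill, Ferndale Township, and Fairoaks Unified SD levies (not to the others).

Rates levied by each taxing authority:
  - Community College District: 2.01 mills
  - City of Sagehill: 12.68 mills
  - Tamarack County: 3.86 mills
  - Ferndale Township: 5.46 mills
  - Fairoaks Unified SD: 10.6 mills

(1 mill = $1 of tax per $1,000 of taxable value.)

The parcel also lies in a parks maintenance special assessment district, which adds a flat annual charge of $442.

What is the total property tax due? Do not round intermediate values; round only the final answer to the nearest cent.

Assessed value = $1,702,630 × 0.562 = $956,878.06
Community College District: ($956,878.06 − $17,700) × 0.00201 = $939,178.06 × 0.00201 = $1,887.7479006
City of Sagehill: ($956,878.06 − $17,700) × 0.01268 = $939,178.06 × 0.01268 = $11,908.7778008
Tamarack County: $956,878.06 × 0.00386 = $3,693.5493116
Ferndale Township: ($956,878.06 − $17,700) × 0.00546 = $939,178.06 × 0.00546 = $5,127.9122076
Fairoaks Unified SD: ($956,878.06 − $17,700) × 0.0106 = $939,178.06 × 0.0106 = $9,955.287436
Levies subtotal = $32,573.2746566
Total = $32,573.2746566 + $442 = $33,015.2746566

$33,015.27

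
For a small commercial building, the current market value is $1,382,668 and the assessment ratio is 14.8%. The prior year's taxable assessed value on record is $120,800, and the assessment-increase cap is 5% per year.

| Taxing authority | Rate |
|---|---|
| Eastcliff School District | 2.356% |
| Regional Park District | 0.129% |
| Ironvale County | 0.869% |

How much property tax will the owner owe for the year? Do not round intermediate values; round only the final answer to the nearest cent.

Uncapped assessed value = $1,382,668 × 0.148 = $204,634.864
Cap limit = $120,800 × 1.05 = $126,840
Taxable assessed value = min($204,634.864, $126,840) = $126,840 (cap binds)
Eastcliff School District: $126,840 × 0.02356 = $2,988.3504
Regional Park District: $126,840 × 0.00129 = $163.6236
Ironvale County: $126,840 × 0.00869 = $1,102.2396
Total = $4,254.2136

$4,254.21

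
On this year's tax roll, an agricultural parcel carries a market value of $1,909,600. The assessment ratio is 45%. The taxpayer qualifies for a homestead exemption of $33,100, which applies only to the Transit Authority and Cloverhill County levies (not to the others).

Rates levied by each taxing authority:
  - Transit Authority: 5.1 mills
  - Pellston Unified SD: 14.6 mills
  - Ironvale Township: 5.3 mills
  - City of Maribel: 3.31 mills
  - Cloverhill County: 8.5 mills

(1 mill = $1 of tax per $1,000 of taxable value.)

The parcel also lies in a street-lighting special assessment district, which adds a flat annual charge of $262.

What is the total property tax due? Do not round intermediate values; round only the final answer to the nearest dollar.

$31,443

Assessed value = $1,909,600 × 0.45 = $859,320
Transit Authority: ($859,320 − $33,100) × 0.0051 = $826,220 × 0.0051 = $4,213.722
Pellston Unified SD: $859,320 × 0.0146 = $12,546.072
Ironvale Township: $859,320 × 0.0053 = $4,554.396
City of Maribel: $859,320 × 0.00331 = $2,844.3492
Cloverhill County: ($859,320 − $33,100) × 0.0085 = $826,220 × 0.0085 = $7,022.87
Levies subtotal = $31,181.4092
Total = $31,181.4092 + $262 = $31,443.4092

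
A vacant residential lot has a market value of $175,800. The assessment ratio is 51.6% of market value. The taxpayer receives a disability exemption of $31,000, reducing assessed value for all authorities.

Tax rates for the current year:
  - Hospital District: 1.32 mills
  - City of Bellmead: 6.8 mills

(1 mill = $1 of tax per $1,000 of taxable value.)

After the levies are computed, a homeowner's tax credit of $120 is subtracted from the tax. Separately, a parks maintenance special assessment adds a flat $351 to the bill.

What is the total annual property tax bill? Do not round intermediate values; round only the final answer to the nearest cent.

$715.87

Assessed value = $175,800 × 0.516 = $90,712.8
Taxable value = $90,712.8 − $31,000 = $59,712.8
Hospital District: $59,712.8 × 0.00132 = $78.820896
City of Bellmead: $59,712.8 × 0.0068 = $406.04704
Levies subtotal = $484.867936
After credit = $484.867936 − $120 = $364.867936
Total = $364.867936 + $351 = $715.867936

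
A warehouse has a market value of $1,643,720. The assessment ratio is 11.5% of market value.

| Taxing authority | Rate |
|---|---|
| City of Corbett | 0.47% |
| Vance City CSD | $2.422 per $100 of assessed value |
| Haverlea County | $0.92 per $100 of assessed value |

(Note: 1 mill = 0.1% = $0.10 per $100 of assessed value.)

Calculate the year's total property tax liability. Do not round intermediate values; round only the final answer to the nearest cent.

$7,205.74

Assessed value = $1,643,720 × 0.115 = $189,027.8
City of Corbett: $189,027.8 × 0.0047 = $888.43066
Vance City CSD: $189,027.8 × 0.02422 = $4,578.253316
Haverlea County: $189,027.8 × 0.0092 = $1,739.05576
Total = $7,205.739736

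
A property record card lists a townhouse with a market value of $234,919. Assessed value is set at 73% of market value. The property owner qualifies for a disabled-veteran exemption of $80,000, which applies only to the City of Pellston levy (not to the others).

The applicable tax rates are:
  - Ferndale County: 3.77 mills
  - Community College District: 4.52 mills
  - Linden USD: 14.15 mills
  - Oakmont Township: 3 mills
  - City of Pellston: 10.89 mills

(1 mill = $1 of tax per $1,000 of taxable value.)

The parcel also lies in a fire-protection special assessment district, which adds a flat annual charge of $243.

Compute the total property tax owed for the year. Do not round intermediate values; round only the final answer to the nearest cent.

Assessed value = $234,919 × 0.73 = $171,490.87
Ferndale County: $171,490.87 × 0.00377 = $646.5205799
Community College District: $171,490.87 × 0.00452 = $775.1387324
Linden USD: $171,490.87 × 0.01415 = $2,426.5958105
Oakmont Township: $171,490.87 × 0.003 = $514.47261
City of Pellston: ($171,490.87 − $80,000) × 0.01089 = $91,490.87 × 0.01089 = $996.3355743
Levies subtotal = $5,359.0633071
Total = $5,359.0633071 + $243 = $5,602.0633071

$5,602.06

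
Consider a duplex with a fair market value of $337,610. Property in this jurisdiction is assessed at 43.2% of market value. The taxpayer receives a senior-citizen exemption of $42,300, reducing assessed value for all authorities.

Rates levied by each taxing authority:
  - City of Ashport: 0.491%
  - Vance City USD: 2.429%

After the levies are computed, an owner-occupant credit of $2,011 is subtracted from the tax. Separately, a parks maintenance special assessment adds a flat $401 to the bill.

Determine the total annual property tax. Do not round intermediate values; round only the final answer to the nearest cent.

$1,413.59

Assessed value = $337,610 × 0.432 = $145,847.52
Taxable value = $145,847.52 − $42,300 = $103,547.52
City of Ashport: $103,547.52 × 0.00491 = $508.4183232
Vance City USD: $103,547.52 × 0.02429 = $2,515.1692608
Levies subtotal = $3,023.587584
After credit = $3,023.587584 − $2,011 = $1,012.587584
Total = $1,012.587584 + $401 = $1,413.587584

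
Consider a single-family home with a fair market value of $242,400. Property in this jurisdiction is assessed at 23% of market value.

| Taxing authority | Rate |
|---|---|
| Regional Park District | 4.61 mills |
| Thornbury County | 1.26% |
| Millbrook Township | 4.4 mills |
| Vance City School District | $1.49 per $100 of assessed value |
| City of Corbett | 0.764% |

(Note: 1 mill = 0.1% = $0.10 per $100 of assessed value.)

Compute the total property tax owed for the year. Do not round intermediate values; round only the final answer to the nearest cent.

$2,461.45

Assessed value = $242,400 × 0.23 = $55,752
Regional Park District: $55,752 × 0.00461 = $257.01672
Thornbury County: $55,752 × 0.0126 = $702.4752
Millbrook Township: $55,752 × 0.0044 = $245.3088
Vance City School District: $55,752 × 0.0149 = $830.7048
City of Corbett: $55,752 × 0.00764 = $425.94528
Total = $2,461.4508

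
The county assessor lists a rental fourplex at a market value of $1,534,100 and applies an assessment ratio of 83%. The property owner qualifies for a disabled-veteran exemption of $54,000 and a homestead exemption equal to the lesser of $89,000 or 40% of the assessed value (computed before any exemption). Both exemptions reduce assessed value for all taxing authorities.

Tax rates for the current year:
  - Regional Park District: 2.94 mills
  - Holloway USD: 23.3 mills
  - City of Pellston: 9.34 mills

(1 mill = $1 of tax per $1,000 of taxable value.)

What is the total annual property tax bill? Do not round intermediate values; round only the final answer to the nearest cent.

$40,216.18

Assessed value = $1,534,100 × 0.83 = $1,273,303
Homestead exemption = min($89,000, 40% × $1,273,303) = min($89,000, $509,321.2) = $89,000 (dollar cap binds)
Taxable value = $1,273,303 − $54,000 − $89,000 = $1,130,303
Regional Park District: $1,130,303 × 0.00294 = $3,323.09082
Holloway USD: $1,130,303 × 0.0233 = $26,336.0599
City of Pellston: $1,130,303 × 0.00934 = $10,557.03002
Total = $40,216.18074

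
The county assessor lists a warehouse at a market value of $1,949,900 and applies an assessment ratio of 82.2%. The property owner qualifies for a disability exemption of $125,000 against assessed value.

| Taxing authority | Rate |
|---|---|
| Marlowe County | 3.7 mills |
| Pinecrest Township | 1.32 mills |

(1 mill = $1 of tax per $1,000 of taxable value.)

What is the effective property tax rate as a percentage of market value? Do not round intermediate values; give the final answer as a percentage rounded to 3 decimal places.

Assessed value = $1,949,900 × 0.822 = $1,602,817.8
Taxable value = $1,602,817.8 − $125,000 = $1,477,817.8
Marlowe County: $1,477,817.8 × 0.0037 = $5,467.92586
Pinecrest Township: $1,477,817.8 × 0.00132 = $1,950.719496
Total tax = $7,418.645356
Effective rate = $7,418.645356 ÷ $1,949,900 = 0.380% of market value

0.380%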